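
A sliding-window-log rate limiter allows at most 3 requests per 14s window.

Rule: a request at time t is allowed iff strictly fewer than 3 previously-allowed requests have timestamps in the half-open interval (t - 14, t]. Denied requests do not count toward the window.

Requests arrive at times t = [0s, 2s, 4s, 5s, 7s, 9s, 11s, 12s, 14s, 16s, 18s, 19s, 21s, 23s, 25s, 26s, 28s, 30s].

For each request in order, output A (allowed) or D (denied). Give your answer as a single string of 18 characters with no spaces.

Answer: AAADDDDDAAADDDDDAA

Derivation:
Tracking allowed requests in the window:
  req#1 t=0s: ALLOW
  req#2 t=2s: ALLOW
  req#3 t=4s: ALLOW
  req#4 t=5s: DENY
  req#5 t=7s: DENY
  req#6 t=9s: DENY
  req#7 t=11s: DENY
  req#8 t=12s: DENY
  req#9 t=14s: ALLOW
  req#10 t=16s: ALLOW
  req#11 t=18s: ALLOW
  req#12 t=19s: DENY
  req#13 t=21s: DENY
  req#14 t=23s: DENY
  req#15 t=25s: DENY
  req#16 t=26s: DENY
  req#17 t=28s: ALLOW
  req#18 t=30s: ALLOW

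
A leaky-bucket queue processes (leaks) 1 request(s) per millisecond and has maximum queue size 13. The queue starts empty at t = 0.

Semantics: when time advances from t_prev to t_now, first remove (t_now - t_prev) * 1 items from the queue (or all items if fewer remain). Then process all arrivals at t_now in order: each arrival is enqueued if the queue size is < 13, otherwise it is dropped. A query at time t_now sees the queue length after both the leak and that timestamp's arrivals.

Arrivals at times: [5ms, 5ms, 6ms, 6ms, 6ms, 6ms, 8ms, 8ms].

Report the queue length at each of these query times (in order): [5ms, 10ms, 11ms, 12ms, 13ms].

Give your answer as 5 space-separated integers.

Answer: 2 3 2 1 0

Derivation:
Queue lengths at query times:
  query t=5ms: backlog = 2
  query t=10ms: backlog = 3
  query t=11ms: backlog = 2
  query t=12ms: backlog = 1
  query t=13ms: backlog = 0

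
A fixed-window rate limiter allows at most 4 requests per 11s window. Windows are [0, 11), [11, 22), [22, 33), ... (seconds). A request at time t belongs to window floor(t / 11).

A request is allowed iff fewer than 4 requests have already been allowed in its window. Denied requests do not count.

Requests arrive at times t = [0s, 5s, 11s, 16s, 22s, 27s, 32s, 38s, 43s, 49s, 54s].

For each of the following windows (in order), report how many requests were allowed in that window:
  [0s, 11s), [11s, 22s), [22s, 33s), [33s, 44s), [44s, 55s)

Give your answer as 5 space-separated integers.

Answer: 2 2 3 2 2

Derivation:
Processing requests:
  req#1 t=0s (window 0): ALLOW
  req#2 t=5s (window 0): ALLOW
  req#3 t=11s (window 1): ALLOW
  req#4 t=16s (window 1): ALLOW
  req#5 t=22s (window 2): ALLOW
  req#6 t=27s (window 2): ALLOW
  req#7 t=32s (window 2): ALLOW
  req#8 t=38s (window 3): ALLOW
  req#9 t=43s (window 3): ALLOW
  req#10 t=49s (window 4): ALLOW
  req#11 t=54s (window 4): ALLOW

Allowed counts by window: 2 2 3 2 2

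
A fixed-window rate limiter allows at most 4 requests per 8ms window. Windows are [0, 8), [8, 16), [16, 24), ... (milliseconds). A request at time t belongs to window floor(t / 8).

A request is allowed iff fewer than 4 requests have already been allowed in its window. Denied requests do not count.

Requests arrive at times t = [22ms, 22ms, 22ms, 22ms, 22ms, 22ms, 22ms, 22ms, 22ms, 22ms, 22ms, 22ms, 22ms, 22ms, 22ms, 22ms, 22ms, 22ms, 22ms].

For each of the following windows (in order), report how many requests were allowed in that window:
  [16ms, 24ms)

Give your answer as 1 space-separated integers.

Answer: 4

Derivation:
Processing requests:
  req#1 t=22ms (window 2): ALLOW
  req#2 t=22ms (window 2): ALLOW
  req#3 t=22ms (window 2): ALLOW
  req#4 t=22ms (window 2): ALLOW
  req#5 t=22ms (window 2): DENY
  req#6 t=22ms (window 2): DENY
  req#7 t=22ms (window 2): DENY
  req#8 t=22ms (window 2): DENY
  req#9 t=22ms (window 2): DENY
  req#10 t=22ms (window 2): DENY
  req#11 t=22ms (window 2): DENY
  req#12 t=22ms (window 2): DENY
  req#13 t=22ms (window 2): DENY
  req#14 t=22ms (window 2): DENY
  req#15 t=22ms (window 2): DENY
  req#16 t=22ms (window 2): DENY
  req#17 t=22ms (window 2): DENY
  req#18 t=22ms (window 2): DENY
  req#19 t=22ms (window 2): DENY

Allowed counts by window: 4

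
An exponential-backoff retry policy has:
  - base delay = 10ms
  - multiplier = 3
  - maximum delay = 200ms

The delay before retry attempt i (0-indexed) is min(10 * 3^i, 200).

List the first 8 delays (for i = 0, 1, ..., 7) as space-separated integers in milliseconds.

Answer: 10 30 90 200 200 200 200 200

Derivation:
Computing each delay:
  i=0: min(10*3^0, 200) = 10
  i=1: min(10*3^1, 200) = 30
  i=2: min(10*3^2, 200) = 90
  i=3: min(10*3^3, 200) = 200
  i=4: min(10*3^4, 200) = 200
  i=5: min(10*3^5, 200) = 200
  i=6: min(10*3^6, 200) = 200
  i=7: min(10*3^7, 200) = 200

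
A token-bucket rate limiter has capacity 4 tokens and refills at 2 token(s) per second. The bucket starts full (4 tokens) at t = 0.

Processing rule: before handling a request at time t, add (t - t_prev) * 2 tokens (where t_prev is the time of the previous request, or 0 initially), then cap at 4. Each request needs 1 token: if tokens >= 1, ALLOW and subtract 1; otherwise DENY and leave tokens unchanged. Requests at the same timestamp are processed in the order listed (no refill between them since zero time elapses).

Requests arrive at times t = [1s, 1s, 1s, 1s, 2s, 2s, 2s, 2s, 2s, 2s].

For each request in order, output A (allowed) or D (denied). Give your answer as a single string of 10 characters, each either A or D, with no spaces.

Simulating step by step:
  req#1 t=1s: ALLOW
  req#2 t=1s: ALLOW
  req#3 t=1s: ALLOW
  req#4 t=1s: ALLOW
  req#5 t=2s: ALLOW
  req#6 t=2s: ALLOW
  req#7 t=2s: DENY
  req#8 t=2s: DENY
  req#9 t=2s: DENY
  req#10 t=2s: DENY

Answer: AAAAAADDDD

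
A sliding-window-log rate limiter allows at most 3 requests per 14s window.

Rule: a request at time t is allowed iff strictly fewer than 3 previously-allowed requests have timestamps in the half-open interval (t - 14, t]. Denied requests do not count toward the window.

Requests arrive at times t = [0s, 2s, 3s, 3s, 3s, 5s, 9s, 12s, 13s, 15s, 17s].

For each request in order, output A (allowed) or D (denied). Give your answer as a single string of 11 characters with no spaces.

Answer: AAADDDDDDAA

Derivation:
Tracking allowed requests in the window:
  req#1 t=0s: ALLOW
  req#2 t=2s: ALLOW
  req#3 t=3s: ALLOW
  req#4 t=3s: DENY
  req#5 t=3s: DENY
  req#6 t=5s: DENY
  req#7 t=9s: DENY
  req#8 t=12s: DENY
  req#9 t=13s: DENY
  req#10 t=15s: ALLOW
  req#11 t=17s: ALLOW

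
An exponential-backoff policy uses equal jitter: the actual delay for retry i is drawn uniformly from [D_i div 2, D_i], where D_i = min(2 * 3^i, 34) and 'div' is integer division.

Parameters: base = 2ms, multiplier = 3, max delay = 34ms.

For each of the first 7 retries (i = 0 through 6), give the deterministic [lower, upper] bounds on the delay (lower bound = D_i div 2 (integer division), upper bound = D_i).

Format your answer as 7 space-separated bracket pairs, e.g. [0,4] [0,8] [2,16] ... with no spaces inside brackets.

Answer: [1,2] [3,6] [9,18] [17,34] [17,34] [17,34] [17,34]

Derivation:
Computing bounds per retry:
  i=0: D_i=min(2*3^0,34)=2, bounds=[1,2]
  i=1: D_i=min(2*3^1,34)=6, bounds=[3,6]
  i=2: D_i=min(2*3^2,34)=18, bounds=[9,18]
  i=3: D_i=min(2*3^3,34)=34, bounds=[17,34]
  i=4: D_i=min(2*3^4,34)=34, bounds=[17,34]
  i=5: D_i=min(2*3^5,34)=34, bounds=[17,34]
  i=6: D_i=min(2*3^6,34)=34, bounds=[17,34]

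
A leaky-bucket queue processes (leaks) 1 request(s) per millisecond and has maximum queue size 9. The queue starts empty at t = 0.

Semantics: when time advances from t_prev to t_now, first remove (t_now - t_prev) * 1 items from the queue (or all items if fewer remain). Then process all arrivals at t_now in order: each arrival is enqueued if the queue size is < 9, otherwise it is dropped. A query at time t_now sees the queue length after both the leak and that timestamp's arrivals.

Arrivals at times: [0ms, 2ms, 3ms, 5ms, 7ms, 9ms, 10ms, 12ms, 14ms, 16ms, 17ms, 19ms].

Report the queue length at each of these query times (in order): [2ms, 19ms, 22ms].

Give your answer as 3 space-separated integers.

Queue lengths at query times:
  query t=2ms: backlog = 1
  query t=19ms: backlog = 1
  query t=22ms: backlog = 0

Answer: 1 1 0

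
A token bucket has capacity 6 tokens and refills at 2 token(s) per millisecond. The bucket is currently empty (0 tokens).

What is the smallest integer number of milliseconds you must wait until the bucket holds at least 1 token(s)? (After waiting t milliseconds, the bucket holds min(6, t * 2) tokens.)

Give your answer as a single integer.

Answer: 1

Derivation:
Need t * 2 >= 1, so t >= 1/2.
Smallest integer t = ceil(1/2) = 1.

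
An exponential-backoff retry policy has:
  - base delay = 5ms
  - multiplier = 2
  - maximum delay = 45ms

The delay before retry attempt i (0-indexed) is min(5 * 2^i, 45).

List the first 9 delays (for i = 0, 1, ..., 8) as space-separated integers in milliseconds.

Computing each delay:
  i=0: min(5*2^0, 45) = 5
  i=1: min(5*2^1, 45) = 10
  i=2: min(5*2^2, 45) = 20
  i=3: min(5*2^3, 45) = 40
  i=4: min(5*2^4, 45) = 45
  i=5: min(5*2^5, 45) = 45
  i=6: min(5*2^6, 45) = 45
  i=7: min(5*2^7, 45) = 45
  i=8: min(5*2^8, 45) = 45

Answer: 5 10 20 40 45 45 45 45 45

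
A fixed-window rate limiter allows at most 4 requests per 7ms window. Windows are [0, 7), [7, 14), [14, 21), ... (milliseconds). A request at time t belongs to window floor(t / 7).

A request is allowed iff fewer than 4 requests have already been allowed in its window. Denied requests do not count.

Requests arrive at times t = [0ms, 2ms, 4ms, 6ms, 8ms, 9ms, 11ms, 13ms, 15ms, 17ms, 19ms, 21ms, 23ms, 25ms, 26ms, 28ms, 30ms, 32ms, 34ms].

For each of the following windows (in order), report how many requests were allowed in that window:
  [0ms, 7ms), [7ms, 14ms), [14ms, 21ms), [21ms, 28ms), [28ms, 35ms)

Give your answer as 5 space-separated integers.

Processing requests:
  req#1 t=0ms (window 0): ALLOW
  req#2 t=2ms (window 0): ALLOW
  req#3 t=4ms (window 0): ALLOW
  req#4 t=6ms (window 0): ALLOW
  req#5 t=8ms (window 1): ALLOW
  req#6 t=9ms (window 1): ALLOW
  req#7 t=11ms (window 1): ALLOW
  req#8 t=13ms (window 1): ALLOW
  req#9 t=15ms (window 2): ALLOW
  req#10 t=17ms (window 2): ALLOW
  req#11 t=19ms (window 2): ALLOW
  req#12 t=21ms (window 3): ALLOW
  req#13 t=23ms (window 3): ALLOW
  req#14 t=25ms (window 3): ALLOW
  req#15 t=26ms (window 3): ALLOW
  req#16 t=28ms (window 4): ALLOW
  req#17 t=30ms (window 4): ALLOW
  req#18 t=32ms (window 4): ALLOW
  req#19 t=34ms (window 4): ALLOW

Allowed counts by window: 4 4 3 4 4

Answer: 4 4 3 4 4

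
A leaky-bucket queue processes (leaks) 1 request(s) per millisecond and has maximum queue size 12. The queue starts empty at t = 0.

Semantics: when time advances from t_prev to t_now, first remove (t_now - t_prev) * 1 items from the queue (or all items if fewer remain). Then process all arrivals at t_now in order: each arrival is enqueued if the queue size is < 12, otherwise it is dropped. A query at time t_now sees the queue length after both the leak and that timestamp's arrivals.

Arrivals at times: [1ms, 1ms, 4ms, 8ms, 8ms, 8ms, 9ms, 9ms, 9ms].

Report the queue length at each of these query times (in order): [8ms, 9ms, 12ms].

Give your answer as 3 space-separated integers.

Queue lengths at query times:
  query t=8ms: backlog = 3
  query t=9ms: backlog = 5
  query t=12ms: backlog = 2

Answer: 3 5 2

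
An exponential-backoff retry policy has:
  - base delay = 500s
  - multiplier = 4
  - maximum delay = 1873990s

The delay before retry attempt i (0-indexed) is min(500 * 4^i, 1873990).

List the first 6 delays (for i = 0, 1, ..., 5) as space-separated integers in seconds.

Computing each delay:
  i=0: min(500*4^0, 1873990) = 500
  i=1: min(500*4^1, 1873990) = 2000
  i=2: min(500*4^2, 1873990) = 8000
  i=3: min(500*4^3, 1873990) = 32000
  i=4: min(500*4^4, 1873990) = 128000
  i=5: min(500*4^5, 1873990) = 512000

Answer: 500 2000 8000 32000 128000 512000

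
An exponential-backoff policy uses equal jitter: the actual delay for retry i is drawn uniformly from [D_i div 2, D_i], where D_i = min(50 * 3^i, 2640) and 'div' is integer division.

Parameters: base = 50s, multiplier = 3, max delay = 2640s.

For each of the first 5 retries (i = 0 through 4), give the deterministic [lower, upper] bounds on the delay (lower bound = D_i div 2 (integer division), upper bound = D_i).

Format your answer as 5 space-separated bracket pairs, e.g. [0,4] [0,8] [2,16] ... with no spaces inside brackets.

Computing bounds per retry:
  i=0: D_i=min(50*3^0,2640)=50, bounds=[25,50]
  i=1: D_i=min(50*3^1,2640)=150, bounds=[75,150]
  i=2: D_i=min(50*3^2,2640)=450, bounds=[225,450]
  i=3: D_i=min(50*3^3,2640)=1350, bounds=[675,1350]
  i=4: D_i=min(50*3^4,2640)=2640, bounds=[1320,2640]

Answer: [25,50] [75,150] [225,450] [675,1350] [1320,2640]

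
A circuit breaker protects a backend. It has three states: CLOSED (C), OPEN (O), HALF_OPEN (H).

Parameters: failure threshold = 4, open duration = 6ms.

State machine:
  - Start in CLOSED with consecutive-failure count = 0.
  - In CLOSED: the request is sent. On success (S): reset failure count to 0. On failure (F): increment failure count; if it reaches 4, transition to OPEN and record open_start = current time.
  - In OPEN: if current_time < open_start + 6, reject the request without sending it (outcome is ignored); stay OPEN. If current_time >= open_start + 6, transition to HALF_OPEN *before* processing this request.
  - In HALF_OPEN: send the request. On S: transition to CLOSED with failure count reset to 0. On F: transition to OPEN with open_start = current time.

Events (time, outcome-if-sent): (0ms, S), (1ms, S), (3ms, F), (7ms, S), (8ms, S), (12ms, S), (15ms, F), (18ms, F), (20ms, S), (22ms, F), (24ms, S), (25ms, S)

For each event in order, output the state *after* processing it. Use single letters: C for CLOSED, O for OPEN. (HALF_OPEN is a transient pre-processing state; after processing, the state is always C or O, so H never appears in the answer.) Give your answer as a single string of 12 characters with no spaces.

State after each event:
  event#1 t=0ms outcome=S: state=CLOSED
  event#2 t=1ms outcome=S: state=CLOSED
  event#3 t=3ms outcome=F: state=CLOSED
  event#4 t=7ms outcome=S: state=CLOSED
  event#5 t=8ms outcome=S: state=CLOSED
  event#6 t=12ms outcome=S: state=CLOSED
  event#7 t=15ms outcome=F: state=CLOSED
  event#8 t=18ms outcome=F: state=CLOSED
  event#9 t=20ms outcome=S: state=CLOSED
  event#10 t=22ms outcome=F: state=CLOSED
  event#11 t=24ms outcome=S: state=CLOSED
  event#12 t=25ms outcome=S: state=CLOSED

Answer: CCCCCCCCCCCC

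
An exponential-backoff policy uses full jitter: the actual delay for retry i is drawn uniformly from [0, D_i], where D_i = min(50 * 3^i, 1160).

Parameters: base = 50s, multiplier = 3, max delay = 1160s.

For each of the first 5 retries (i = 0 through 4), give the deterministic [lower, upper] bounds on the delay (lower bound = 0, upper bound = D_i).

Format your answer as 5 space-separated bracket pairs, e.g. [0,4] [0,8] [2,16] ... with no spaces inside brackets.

Computing bounds per retry:
  i=0: D_i=min(50*3^0,1160)=50, bounds=[0,50]
  i=1: D_i=min(50*3^1,1160)=150, bounds=[0,150]
  i=2: D_i=min(50*3^2,1160)=450, bounds=[0,450]
  i=3: D_i=min(50*3^3,1160)=1160, bounds=[0,1160]
  i=4: D_i=min(50*3^4,1160)=1160, bounds=[0,1160]

Answer: [0,50] [0,150] [0,450] [0,1160] [0,1160]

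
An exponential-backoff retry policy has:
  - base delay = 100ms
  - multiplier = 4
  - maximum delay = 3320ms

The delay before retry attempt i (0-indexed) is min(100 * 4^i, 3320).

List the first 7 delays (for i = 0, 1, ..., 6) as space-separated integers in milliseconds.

Computing each delay:
  i=0: min(100*4^0, 3320) = 100
  i=1: min(100*4^1, 3320) = 400
  i=2: min(100*4^2, 3320) = 1600
  i=3: min(100*4^3, 3320) = 3320
  i=4: min(100*4^4, 3320) = 3320
  i=5: min(100*4^5, 3320) = 3320
  i=6: min(100*4^6, 3320) = 3320

Answer: 100 400 1600 3320 3320 3320 3320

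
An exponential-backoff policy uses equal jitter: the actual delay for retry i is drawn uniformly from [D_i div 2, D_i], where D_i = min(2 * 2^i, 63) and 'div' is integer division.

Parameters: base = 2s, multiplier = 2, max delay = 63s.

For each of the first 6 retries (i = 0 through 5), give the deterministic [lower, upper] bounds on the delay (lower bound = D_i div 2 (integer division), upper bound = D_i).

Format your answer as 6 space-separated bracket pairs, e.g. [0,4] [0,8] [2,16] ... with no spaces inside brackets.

Computing bounds per retry:
  i=0: D_i=min(2*2^0,63)=2, bounds=[1,2]
  i=1: D_i=min(2*2^1,63)=4, bounds=[2,4]
  i=2: D_i=min(2*2^2,63)=8, bounds=[4,8]
  i=3: D_i=min(2*2^3,63)=16, bounds=[8,16]
  i=4: D_i=min(2*2^4,63)=32, bounds=[16,32]
  i=5: D_i=min(2*2^5,63)=63, bounds=[31,63]

Answer: [1,2] [2,4] [4,8] [8,16] [16,32] [31,63]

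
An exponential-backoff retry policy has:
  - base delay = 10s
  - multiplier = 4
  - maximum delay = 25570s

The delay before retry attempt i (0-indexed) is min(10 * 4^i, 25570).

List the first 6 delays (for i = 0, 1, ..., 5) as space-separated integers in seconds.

Computing each delay:
  i=0: min(10*4^0, 25570) = 10
  i=1: min(10*4^1, 25570) = 40
  i=2: min(10*4^2, 25570) = 160
  i=3: min(10*4^3, 25570) = 640
  i=4: min(10*4^4, 25570) = 2560
  i=5: min(10*4^5, 25570) = 10240

Answer: 10 40 160 640 2560 10240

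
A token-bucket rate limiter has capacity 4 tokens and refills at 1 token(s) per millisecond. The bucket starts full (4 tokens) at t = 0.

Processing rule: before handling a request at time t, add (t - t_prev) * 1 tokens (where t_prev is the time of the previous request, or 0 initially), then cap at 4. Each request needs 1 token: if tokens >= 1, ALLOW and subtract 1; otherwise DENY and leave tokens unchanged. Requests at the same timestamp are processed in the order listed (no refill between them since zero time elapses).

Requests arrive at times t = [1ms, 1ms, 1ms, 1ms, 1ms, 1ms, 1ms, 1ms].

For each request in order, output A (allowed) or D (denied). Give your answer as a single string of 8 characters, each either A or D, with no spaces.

Answer: AAAADDDD

Derivation:
Simulating step by step:
  req#1 t=1ms: ALLOW
  req#2 t=1ms: ALLOW
  req#3 t=1ms: ALLOW
  req#4 t=1ms: ALLOW
  req#5 t=1ms: DENY
  req#6 t=1ms: DENY
  req#7 t=1ms: DENY
  req#8 t=1ms: DENY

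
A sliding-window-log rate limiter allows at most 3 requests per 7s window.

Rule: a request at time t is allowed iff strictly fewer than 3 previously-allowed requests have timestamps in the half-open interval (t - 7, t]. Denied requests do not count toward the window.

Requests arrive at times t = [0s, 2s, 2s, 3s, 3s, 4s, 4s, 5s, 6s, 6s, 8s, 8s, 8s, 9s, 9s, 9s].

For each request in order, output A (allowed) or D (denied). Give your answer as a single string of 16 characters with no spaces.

Tracking allowed requests in the window:
  req#1 t=0s: ALLOW
  req#2 t=2s: ALLOW
  req#3 t=2s: ALLOW
  req#4 t=3s: DENY
  req#5 t=3s: DENY
  req#6 t=4s: DENY
  req#7 t=4s: DENY
  req#8 t=5s: DENY
  req#9 t=6s: DENY
  req#10 t=6s: DENY
  req#11 t=8s: ALLOW
  req#12 t=8s: DENY
  req#13 t=8s: DENY
  req#14 t=9s: ALLOW
  req#15 t=9s: ALLOW
  req#16 t=9s: DENY

Answer: AAADDDDDDDADDAAD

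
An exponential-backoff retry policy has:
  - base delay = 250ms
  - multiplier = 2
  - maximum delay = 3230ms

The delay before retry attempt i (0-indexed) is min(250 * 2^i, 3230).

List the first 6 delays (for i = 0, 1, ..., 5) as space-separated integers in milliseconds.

Computing each delay:
  i=0: min(250*2^0, 3230) = 250
  i=1: min(250*2^1, 3230) = 500
  i=2: min(250*2^2, 3230) = 1000
  i=3: min(250*2^3, 3230) = 2000
  i=4: min(250*2^4, 3230) = 3230
  i=5: min(250*2^5, 3230) = 3230

Answer: 250 500 1000 2000 3230 3230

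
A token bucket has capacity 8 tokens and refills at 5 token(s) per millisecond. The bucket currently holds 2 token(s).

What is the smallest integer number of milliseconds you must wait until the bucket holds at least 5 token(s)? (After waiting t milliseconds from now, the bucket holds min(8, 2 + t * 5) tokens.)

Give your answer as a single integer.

Answer: 1

Derivation:
Need 2 + t * 5 >= 5, so t >= 3/5.
Smallest integer t = ceil(3/5) = 1.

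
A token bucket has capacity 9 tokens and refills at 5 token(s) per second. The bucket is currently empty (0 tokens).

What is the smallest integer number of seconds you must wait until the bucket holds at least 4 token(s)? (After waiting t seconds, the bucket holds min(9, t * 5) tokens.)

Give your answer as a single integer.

Need t * 5 >= 4, so t >= 4/5.
Smallest integer t = ceil(4/5) = 1.

Answer: 1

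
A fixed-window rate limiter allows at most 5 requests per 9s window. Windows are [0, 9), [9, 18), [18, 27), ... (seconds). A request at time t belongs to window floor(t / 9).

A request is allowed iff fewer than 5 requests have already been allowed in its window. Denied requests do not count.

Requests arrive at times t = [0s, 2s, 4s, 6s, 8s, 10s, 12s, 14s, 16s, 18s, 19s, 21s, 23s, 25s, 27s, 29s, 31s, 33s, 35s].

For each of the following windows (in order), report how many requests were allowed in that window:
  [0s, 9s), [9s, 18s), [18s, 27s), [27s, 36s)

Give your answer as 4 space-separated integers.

Processing requests:
  req#1 t=0s (window 0): ALLOW
  req#2 t=2s (window 0): ALLOW
  req#3 t=4s (window 0): ALLOW
  req#4 t=6s (window 0): ALLOW
  req#5 t=8s (window 0): ALLOW
  req#6 t=10s (window 1): ALLOW
  req#7 t=12s (window 1): ALLOW
  req#8 t=14s (window 1): ALLOW
  req#9 t=16s (window 1): ALLOW
  req#10 t=18s (window 2): ALLOW
  req#11 t=19s (window 2): ALLOW
  req#12 t=21s (window 2): ALLOW
  req#13 t=23s (window 2): ALLOW
  req#14 t=25s (window 2): ALLOW
  req#15 t=27s (window 3): ALLOW
  req#16 t=29s (window 3): ALLOW
  req#17 t=31s (window 3): ALLOW
  req#18 t=33s (window 3): ALLOW
  req#19 t=35s (window 3): ALLOW

Allowed counts by window: 5 4 5 5

Answer: 5 4 5 5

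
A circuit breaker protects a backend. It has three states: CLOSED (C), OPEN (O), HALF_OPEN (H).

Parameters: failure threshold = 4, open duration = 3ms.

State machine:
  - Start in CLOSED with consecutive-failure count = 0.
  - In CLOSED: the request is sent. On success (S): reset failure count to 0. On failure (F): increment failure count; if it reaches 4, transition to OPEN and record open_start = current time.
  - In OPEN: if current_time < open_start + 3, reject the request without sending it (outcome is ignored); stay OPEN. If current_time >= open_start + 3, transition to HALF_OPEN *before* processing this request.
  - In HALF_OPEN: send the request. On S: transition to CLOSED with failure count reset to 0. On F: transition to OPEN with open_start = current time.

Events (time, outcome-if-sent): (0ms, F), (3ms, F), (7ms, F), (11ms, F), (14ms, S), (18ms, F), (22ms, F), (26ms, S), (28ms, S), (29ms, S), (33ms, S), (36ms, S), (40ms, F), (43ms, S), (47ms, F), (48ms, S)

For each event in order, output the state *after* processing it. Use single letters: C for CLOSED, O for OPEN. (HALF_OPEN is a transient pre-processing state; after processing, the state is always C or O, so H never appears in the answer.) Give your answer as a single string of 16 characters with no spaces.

Answer: CCCOCCCCCCCCCCCC

Derivation:
State after each event:
  event#1 t=0ms outcome=F: state=CLOSED
  event#2 t=3ms outcome=F: state=CLOSED
  event#3 t=7ms outcome=F: state=CLOSED
  event#4 t=11ms outcome=F: state=OPEN
  event#5 t=14ms outcome=S: state=CLOSED
  event#6 t=18ms outcome=F: state=CLOSED
  event#7 t=22ms outcome=F: state=CLOSED
  event#8 t=26ms outcome=S: state=CLOSED
  event#9 t=28ms outcome=S: state=CLOSED
  event#10 t=29ms outcome=S: state=CLOSED
  event#11 t=33ms outcome=S: state=CLOSED
  event#12 t=36ms outcome=S: state=CLOSED
  event#13 t=40ms outcome=F: state=CLOSED
  event#14 t=43ms outcome=S: state=CLOSED
  event#15 t=47ms outcome=F: state=CLOSED
  event#16 t=48ms outcome=S: state=CLOSED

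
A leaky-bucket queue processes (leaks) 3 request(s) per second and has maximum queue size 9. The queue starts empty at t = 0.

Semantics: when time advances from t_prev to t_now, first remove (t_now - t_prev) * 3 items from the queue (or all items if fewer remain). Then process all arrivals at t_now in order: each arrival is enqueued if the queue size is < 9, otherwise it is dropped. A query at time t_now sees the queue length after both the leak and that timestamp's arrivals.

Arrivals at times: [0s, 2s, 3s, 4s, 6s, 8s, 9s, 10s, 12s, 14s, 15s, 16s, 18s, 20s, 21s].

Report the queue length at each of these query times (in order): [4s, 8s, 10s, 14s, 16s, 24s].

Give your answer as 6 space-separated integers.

Answer: 1 1 1 1 1 0

Derivation:
Queue lengths at query times:
  query t=4s: backlog = 1
  query t=8s: backlog = 1
  query t=10s: backlog = 1
  query t=14s: backlog = 1
  query t=16s: backlog = 1
  query t=24s: backlog = 0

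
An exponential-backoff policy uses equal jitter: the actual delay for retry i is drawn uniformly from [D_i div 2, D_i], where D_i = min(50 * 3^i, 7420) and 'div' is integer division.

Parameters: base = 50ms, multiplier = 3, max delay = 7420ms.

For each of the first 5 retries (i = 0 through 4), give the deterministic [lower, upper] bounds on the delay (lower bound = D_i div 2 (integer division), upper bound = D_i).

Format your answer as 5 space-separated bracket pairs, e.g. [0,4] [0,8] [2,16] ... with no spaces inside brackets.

Answer: [25,50] [75,150] [225,450] [675,1350] [2025,4050]

Derivation:
Computing bounds per retry:
  i=0: D_i=min(50*3^0,7420)=50, bounds=[25,50]
  i=1: D_i=min(50*3^1,7420)=150, bounds=[75,150]
  i=2: D_i=min(50*3^2,7420)=450, bounds=[225,450]
  i=3: D_i=min(50*3^3,7420)=1350, bounds=[675,1350]
  i=4: D_i=min(50*3^4,7420)=4050, bounds=[2025,4050]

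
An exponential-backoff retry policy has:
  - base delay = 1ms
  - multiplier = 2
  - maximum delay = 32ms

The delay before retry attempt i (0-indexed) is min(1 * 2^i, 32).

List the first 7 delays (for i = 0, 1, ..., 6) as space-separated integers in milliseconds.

Answer: 1 2 4 8 16 32 32

Derivation:
Computing each delay:
  i=0: min(1*2^0, 32) = 1
  i=1: min(1*2^1, 32) = 2
  i=2: min(1*2^2, 32) = 4
  i=3: min(1*2^3, 32) = 8
  i=4: min(1*2^4, 32) = 16
  i=5: min(1*2^5, 32) = 32
  i=6: min(1*2^6, 32) = 32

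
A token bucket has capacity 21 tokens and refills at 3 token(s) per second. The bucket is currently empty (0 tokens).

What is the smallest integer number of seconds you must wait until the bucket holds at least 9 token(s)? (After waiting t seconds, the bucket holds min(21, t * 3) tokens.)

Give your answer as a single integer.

Answer: 3

Derivation:
Need t * 3 >= 9, so t >= 9/3.
Smallest integer t = ceil(9/3) = 3.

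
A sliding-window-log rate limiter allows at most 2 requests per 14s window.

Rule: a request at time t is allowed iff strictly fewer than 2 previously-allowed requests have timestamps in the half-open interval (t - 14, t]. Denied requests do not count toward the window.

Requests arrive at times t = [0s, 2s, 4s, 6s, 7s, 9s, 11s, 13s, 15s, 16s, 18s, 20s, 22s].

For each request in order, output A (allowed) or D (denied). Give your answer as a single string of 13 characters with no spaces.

Answer: AADDDDDDAADDD

Derivation:
Tracking allowed requests in the window:
  req#1 t=0s: ALLOW
  req#2 t=2s: ALLOW
  req#3 t=4s: DENY
  req#4 t=6s: DENY
  req#5 t=7s: DENY
  req#6 t=9s: DENY
  req#7 t=11s: DENY
  req#8 t=13s: DENY
  req#9 t=15s: ALLOW
  req#10 t=16s: ALLOW
  req#11 t=18s: DENY
  req#12 t=20s: DENY
  req#13 t=22s: DENY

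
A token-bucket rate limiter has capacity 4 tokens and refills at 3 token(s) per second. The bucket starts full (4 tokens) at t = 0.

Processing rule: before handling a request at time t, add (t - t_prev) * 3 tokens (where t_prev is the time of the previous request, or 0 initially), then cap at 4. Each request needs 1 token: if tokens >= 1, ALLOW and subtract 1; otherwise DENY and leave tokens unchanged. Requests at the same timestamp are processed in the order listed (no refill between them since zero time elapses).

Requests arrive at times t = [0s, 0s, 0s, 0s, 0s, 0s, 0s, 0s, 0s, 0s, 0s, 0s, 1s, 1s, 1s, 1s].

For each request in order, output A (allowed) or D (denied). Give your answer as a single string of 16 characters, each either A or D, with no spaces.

Simulating step by step:
  req#1 t=0s: ALLOW
  req#2 t=0s: ALLOW
  req#3 t=0s: ALLOW
  req#4 t=0s: ALLOW
  req#5 t=0s: DENY
  req#6 t=0s: DENY
  req#7 t=0s: DENY
  req#8 t=0s: DENY
  req#9 t=0s: DENY
  req#10 t=0s: DENY
  req#11 t=0s: DENY
  req#12 t=0s: DENY
  req#13 t=1s: ALLOW
  req#14 t=1s: ALLOW
  req#15 t=1s: ALLOW
  req#16 t=1s: DENY

Answer: AAAADDDDDDDDAAAD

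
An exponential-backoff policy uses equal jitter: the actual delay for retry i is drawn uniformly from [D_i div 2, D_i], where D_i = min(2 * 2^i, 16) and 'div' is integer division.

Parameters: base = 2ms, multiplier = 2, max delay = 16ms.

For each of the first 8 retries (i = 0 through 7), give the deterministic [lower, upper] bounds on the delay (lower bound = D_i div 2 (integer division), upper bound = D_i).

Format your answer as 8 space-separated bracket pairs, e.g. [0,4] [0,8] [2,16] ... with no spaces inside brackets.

Answer: [1,2] [2,4] [4,8] [8,16] [8,16] [8,16] [8,16] [8,16]

Derivation:
Computing bounds per retry:
  i=0: D_i=min(2*2^0,16)=2, bounds=[1,2]
  i=1: D_i=min(2*2^1,16)=4, bounds=[2,4]
  i=2: D_i=min(2*2^2,16)=8, bounds=[4,8]
  i=3: D_i=min(2*2^3,16)=16, bounds=[8,16]
  i=4: D_i=min(2*2^4,16)=16, bounds=[8,16]
  i=5: D_i=min(2*2^5,16)=16, bounds=[8,16]
  i=6: D_i=min(2*2^6,16)=16, bounds=[8,16]
  i=7: D_i=min(2*2^7,16)=16, bounds=[8,16]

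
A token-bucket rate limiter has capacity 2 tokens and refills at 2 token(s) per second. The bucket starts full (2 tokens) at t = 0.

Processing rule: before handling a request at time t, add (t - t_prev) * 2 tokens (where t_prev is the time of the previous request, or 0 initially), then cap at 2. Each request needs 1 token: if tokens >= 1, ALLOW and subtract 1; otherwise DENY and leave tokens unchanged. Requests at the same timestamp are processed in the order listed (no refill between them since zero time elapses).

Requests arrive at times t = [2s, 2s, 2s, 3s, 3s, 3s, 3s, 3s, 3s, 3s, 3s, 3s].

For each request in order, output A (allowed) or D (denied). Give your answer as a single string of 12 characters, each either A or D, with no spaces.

Simulating step by step:
  req#1 t=2s: ALLOW
  req#2 t=2s: ALLOW
  req#3 t=2s: DENY
  req#4 t=3s: ALLOW
  req#5 t=3s: ALLOW
  req#6 t=3s: DENY
  req#7 t=3s: DENY
  req#8 t=3s: DENY
  req#9 t=3s: DENY
  req#10 t=3s: DENY
  req#11 t=3s: DENY
  req#12 t=3s: DENY

Answer: AADAADDDDDDD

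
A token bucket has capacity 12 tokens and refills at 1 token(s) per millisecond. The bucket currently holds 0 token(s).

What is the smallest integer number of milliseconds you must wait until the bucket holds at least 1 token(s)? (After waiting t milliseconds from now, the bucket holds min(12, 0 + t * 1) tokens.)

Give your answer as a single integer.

Need 0 + t * 1 >= 1, so t >= 1/1.
Smallest integer t = ceil(1/1) = 1.

Answer: 1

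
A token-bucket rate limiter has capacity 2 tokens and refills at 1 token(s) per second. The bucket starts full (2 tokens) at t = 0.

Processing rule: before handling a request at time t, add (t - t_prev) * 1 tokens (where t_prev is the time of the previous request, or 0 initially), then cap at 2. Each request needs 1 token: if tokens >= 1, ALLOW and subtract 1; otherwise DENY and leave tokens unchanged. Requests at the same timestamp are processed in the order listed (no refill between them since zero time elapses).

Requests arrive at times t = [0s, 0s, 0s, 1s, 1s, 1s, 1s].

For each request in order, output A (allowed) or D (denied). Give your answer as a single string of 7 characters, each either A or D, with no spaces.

Answer: AADADDD

Derivation:
Simulating step by step:
  req#1 t=0s: ALLOW
  req#2 t=0s: ALLOW
  req#3 t=0s: DENY
  req#4 t=1s: ALLOW
  req#5 t=1s: DENY
  req#6 t=1s: DENY
  req#7 t=1s: DENY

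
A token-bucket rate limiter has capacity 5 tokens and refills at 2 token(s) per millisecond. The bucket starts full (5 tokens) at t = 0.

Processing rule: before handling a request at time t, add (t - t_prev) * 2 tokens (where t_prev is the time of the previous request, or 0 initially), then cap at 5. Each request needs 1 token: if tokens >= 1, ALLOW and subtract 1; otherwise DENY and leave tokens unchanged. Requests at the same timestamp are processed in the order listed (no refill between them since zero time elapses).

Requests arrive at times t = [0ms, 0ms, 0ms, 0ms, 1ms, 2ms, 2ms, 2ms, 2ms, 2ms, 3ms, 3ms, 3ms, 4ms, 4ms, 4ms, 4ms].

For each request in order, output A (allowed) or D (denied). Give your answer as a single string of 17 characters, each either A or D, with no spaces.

Answer: AAAAAAAAADAADAADD

Derivation:
Simulating step by step:
  req#1 t=0ms: ALLOW
  req#2 t=0ms: ALLOW
  req#3 t=0ms: ALLOW
  req#4 t=0ms: ALLOW
  req#5 t=1ms: ALLOW
  req#6 t=2ms: ALLOW
  req#7 t=2ms: ALLOW
  req#8 t=2ms: ALLOW
  req#9 t=2ms: ALLOW
  req#10 t=2ms: DENY
  req#11 t=3ms: ALLOW
  req#12 t=3ms: ALLOW
  req#13 t=3ms: DENY
  req#14 t=4ms: ALLOW
  req#15 t=4ms: ALLOW
  req#16 t=4ms: DENY
  req#17 t=4ms: DENY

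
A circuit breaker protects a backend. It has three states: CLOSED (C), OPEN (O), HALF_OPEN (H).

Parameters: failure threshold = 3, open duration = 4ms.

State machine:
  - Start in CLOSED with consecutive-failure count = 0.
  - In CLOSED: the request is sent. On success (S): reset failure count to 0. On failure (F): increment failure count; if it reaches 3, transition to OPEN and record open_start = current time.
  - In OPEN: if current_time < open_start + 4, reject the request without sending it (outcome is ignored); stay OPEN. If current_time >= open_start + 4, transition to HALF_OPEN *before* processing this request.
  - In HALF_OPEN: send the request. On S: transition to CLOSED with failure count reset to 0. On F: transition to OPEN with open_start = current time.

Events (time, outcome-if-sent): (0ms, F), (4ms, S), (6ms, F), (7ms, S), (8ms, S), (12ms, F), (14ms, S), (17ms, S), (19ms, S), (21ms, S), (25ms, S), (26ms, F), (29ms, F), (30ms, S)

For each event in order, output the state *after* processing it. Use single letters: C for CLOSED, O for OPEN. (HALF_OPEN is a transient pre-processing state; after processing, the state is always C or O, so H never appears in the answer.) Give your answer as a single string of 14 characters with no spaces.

Answer: CCCCCCCCCCCCCC

Derivation:
State after each event:
  event#1 t=0ms outcome=F: state=CLOSED
  event#2 t=4ms outcome=S: state=CLOSED
  event#3 t=6ms outcome=F: state=CLOSED
  event#4 t=7ms outcome=S: state=CLOSED
  event#5 t=8ms outcome=S: state=CLOSED
  event#6 t=12ms outcome=F: state=CLOSED
  event#7 t=14ms outcome=S: state=CLOSED
  event#8 t=17ms outcome=S: state=CLOSED
  event#9 t=19ms outcome=S: state=CLOSED
  event#10 t=21ms outcome=S: state=CLOSED
  event#11 t=25ms outcome=S: state=CLOSED
  event#12 t=26ms outcome=F: state=CLOSED
  event#13 t=29ms outcome=F: state=CLOSED
  event#14 t=30ms outcome=S: state=CLOSED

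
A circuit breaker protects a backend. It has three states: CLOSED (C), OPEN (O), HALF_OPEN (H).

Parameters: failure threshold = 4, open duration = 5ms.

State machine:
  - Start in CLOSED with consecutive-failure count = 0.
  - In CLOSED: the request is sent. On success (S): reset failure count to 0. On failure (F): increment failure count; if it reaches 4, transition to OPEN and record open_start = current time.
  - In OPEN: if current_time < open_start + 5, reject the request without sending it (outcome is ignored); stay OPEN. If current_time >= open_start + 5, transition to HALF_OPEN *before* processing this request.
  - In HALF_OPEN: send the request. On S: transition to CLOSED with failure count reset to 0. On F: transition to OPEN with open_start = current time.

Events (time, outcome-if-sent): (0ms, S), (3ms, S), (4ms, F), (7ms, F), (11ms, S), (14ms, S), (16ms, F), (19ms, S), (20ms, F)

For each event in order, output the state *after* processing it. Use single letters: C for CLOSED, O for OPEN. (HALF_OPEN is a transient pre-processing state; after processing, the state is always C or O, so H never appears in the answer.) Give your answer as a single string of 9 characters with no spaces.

State after each event:
  event#1 t=0ms outcome=S: state=CLOSED
  event#2 t=3ms outcome=S: state=CLOSED
  event#3 t=4ms outcome=F: state=CLOSED
  event#4 t=7ms outcome=F: state=CLOSED
  event#5 t=11ms outcome=S: state=CLOSED
  event#6 t=14ms outcome=S: state=CLOSED
  event#7 t=16ms outcome=F: state=CLOSED
  event#8 t=19ms outcome=S: state=CLOSED
  event#9 t=20ms outcome=F: state=CLOSED

Answer: CCCCCCCCC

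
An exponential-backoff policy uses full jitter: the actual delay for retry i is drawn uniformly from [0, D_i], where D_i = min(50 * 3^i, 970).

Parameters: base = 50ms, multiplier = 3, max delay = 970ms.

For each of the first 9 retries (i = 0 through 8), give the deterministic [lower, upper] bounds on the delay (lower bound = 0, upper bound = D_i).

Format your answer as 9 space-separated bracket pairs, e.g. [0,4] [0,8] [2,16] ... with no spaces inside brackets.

Answer: [0,50] [0,150] [0,450] [0,970] [0,970] [0,970] [0,970] [0,970] [0,970]

Derivation:
Computing bounds per retry:
  i=0: D_i=min(50*3^0,970)=50, bounds=[0,50]
  i=1: D_i=min(50*3^1,970)=150, bounds=[0,150]
  i=2: D_i=min(50*3^2,970)=450, bounds=[0,450]
  i=3: D_i=min(50*3^3,970)=970, bounds=[0,970]
  i=4: D_i=min(50*3^4,970)=970, bounds=[0,970]
  i=5: D_i=min(50*3^5,970)=970, bounds=[0,970]
  i=6: D_i=min(50*3^6,970)=970, bounds=[0,970]
  i=7: D_i=min(50*3^7,970)=970, bounds=[0,970]
  i=8: D_i=min(50*3^8,970)=970, bounds=[0,970]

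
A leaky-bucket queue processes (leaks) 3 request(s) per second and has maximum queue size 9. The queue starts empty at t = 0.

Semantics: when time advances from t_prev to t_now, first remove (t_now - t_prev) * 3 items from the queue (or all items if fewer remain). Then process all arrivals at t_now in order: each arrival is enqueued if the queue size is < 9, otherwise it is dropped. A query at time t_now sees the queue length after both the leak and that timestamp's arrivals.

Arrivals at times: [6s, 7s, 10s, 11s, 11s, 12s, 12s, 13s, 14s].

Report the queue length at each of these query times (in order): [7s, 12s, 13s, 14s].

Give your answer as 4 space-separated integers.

Answer: 1 2 1 1

Derivation:
Queue lengths at query times:
  query t=7s: backlog = 1
  query t=12s: backlog = 2
  query t=13s: backlog = 1
  query t=14s: backlog = 1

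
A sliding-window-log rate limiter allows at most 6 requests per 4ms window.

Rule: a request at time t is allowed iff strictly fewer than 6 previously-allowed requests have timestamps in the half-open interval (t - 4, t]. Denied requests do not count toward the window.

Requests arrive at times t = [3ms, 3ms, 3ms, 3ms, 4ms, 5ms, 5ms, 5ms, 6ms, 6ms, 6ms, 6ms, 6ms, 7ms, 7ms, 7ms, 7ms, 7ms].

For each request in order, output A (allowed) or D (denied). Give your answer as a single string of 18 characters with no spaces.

Tracking allowed requests in the window:
  req#1 t=3ms: ALLOW
  req#2 t=3ms: ALLOW
  req#3 t=3ms: ALLOW
  req#4 t=3ms: ALLOW
  req#5 t=4ms: ALLOW
  req#6 t=5ms: ALLOW
  req#7 t=5ms: DENY
  req#8 t=5ms: DENY
  req#9 t=6ms: DENY
  req#10 t=6ms: DENY
  req#11 t=6ms: DENY
  req#12 t=6ms: DENY
  req#13 t=6ms: DENY
  req#14 t=7ms: ALLOW
  req#15 t=7ms: ALLOW
  req#16 t=7ms: ALLOW
  req#17 t=7ms: ALLOW
  req#18 t=7ms: DENY

Answer: AAAAAADDDDDDDAAAAD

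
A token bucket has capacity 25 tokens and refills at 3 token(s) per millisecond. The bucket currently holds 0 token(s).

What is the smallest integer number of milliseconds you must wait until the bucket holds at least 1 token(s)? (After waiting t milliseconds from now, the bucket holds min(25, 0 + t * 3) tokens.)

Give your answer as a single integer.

Answer: 1

Derivation:
Need 0 + t * 3 >= 1, so t >= 1/3.
Smallest integer t = ceil(1/3) = 1.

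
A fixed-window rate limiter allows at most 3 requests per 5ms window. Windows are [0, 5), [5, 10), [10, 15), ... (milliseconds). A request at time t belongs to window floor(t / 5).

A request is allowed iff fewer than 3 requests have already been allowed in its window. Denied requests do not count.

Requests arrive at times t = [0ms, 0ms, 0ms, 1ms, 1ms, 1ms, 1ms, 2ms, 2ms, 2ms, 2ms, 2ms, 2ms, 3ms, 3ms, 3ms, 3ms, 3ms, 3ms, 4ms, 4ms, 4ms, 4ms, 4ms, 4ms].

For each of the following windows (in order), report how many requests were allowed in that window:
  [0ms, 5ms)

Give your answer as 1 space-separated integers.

Processing requests:
  req#1 t=0ms (window 0): ALLOW
  req#2 t=0ms (window 0): ALLOW
  req#3 t=0ms (window 0): ALLOW
  req#4 t=1ms (window 0): DENY
  req#5 t=1ms (window 0): DENY
  req#6 t=1ms (window 0): DENY
  req#7 t=1ms (window 0): DENY
  req#8 t=2ms (window 0): DENY
  req#9 t=2ms (window 0): DENY
  req#10 t=2ms (window 0): DENY
  req#11 t=2ms (window 0): DENY
  req#12 t=2ms (window 0): DENY
  req#13 t=2ms (window 0): DENY
  req#14 t=3ms (window 0): DENY
  req#15 t=3ms (window 0): DENY
  req#16 t=3ms (window 0): DENY
  req#17 t=3ms (window 0): DENY
  req#18 t=3ms (window 0): DENY
  req#19 t=3ms (window 0): DENY
  req#20 t=4ms (window 0): DENY
  req#21 t=4ms (window 0): DENY
  req#22 t=4ms (window 0): DENY
  req#23 t=4ms (window 0): DENY
  req#24 t=4ms (window 0): DENY
  req#25 t=4ms (window 0): DENY

Allowed counts by window: 3

Answer: 3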